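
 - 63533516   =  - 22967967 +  - 40565549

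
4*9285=37140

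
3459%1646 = 167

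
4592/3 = 1530 + 2/3= 1530.67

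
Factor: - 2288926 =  - 2^1*181^1*6323^1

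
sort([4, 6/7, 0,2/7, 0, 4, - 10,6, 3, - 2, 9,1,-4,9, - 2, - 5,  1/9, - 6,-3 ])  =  [ - 10 , - 6, - 5, - 4, - 3, - 2, - 2,0,0,1/9,2/7  ,  6/7, 1,3, 4,4,6,9,9 ]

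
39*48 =1872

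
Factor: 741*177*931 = 3^2*7^2*13^1*19^2*59^1 = 122107167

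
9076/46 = 197 + 7/23= 197.30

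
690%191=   117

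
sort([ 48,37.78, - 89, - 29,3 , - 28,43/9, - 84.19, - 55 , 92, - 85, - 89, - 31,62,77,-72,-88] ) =[ - 89, - 89, - 88, - 85, - 84.19 , - 72,-55, - 31, - 29, -28,3,43/9, 37.78,48,62, 77,92 ]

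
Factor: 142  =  2^1*71^1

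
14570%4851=17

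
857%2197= 857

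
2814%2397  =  417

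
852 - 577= 275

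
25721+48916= 74637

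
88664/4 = 22166 = 22166.00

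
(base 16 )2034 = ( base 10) 8244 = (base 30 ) 94o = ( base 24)E7C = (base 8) 20064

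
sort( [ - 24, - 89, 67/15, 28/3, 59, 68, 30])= [ - 89,-24,67/15, 28/3,30,59, 68]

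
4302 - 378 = 3924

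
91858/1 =91858= 91858.00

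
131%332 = 131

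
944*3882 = 3664608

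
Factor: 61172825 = 5^2*7^2*49937^1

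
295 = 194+101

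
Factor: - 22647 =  - 3^1*7549^1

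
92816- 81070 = 11746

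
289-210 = 79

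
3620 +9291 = 12911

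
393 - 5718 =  - 5325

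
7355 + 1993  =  9348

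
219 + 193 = 412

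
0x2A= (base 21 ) 20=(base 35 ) 17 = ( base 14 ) 30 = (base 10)42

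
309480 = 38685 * 8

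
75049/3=75049/3 = 25016.33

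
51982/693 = 75 + 1/99 = 75.01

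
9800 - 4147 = 5653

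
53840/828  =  13460/207=65.02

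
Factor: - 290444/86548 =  - 943/281 = - 23^1*41^1 * 281^( - 1)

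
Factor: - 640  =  -2^7*5^1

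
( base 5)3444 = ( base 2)111110011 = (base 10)499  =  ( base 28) HN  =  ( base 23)LG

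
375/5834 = 375/5834 = 0.06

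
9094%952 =526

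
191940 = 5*38388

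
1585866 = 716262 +869604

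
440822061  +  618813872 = 1059635933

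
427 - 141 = 286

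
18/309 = 6/103 =0.06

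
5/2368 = 5/2368 = 0.00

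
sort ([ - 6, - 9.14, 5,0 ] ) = [ - 9.14, - 6, 0,5]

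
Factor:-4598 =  - 2^1*11^2 * 19^1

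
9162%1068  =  618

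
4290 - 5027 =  - 737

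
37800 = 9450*4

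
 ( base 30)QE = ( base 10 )794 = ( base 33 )O2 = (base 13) 491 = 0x31a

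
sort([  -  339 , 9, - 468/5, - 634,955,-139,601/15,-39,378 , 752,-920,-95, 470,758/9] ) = [ - 920,-634, - 339,-139,-95, - 468/5,  -  39, 9, 601/15, 758/9,378 , 470 , 752, 955]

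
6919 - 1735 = 5184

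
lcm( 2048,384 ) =6144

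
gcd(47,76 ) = 1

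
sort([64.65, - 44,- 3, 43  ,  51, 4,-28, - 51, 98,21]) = [ - 51, - 44,  -  28, - 3, 4, 21, 43, 51, 64.65, 98]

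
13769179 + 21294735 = 35063914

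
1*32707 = 32707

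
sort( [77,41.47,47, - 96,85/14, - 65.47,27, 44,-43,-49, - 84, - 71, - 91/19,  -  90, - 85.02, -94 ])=[ - 96, -94, - 90,  -  85.02,-84, - 71, - 65.47, - 49,- 43, - 91/19, 85/14,27,41.47,44, 47,77]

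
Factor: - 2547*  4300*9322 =  -  2^3*3^2 *5^2*43^1*59^1*79^1*283^1 = - 102095476200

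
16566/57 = 290 + 12/19 = 290.63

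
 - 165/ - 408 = 55/136 = 0.40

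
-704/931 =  -704/931= -0.76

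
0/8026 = 0 = 0.00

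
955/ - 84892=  - 1 + 83937/84892 = - 0.01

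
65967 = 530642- 464675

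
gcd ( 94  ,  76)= 2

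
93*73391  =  6825363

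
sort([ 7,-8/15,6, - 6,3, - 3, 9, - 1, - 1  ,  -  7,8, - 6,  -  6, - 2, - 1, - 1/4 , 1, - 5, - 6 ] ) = [ - 7 , - 6, - 6 , - 6 , - 6,- 5, - 3, - 2,-1, - 1,-1,-8/15,- 1/4,1,3,  6 , 7,8,9 ] 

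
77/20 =77/20 = 3.85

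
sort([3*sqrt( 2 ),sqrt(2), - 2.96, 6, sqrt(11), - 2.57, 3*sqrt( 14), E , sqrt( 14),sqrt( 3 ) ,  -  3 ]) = [-3,-2.96,  -  2.57,  sqrt( 2), sqrt(3), E , sqrt(11 ),sqrt (14), 3*sqrt(2), 6, 3*sqrt( 14)]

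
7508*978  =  7342824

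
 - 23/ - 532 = 23/532 = 0.04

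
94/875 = 94/875 = 0.11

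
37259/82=37259/82 = 454.38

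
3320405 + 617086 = 3937491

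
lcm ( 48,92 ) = 1104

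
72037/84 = 857+ 7/12 = 857.58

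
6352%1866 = 754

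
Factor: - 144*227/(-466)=2^3 *3^2  *  227^1*233^(-1) = 16344/233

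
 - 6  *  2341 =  - 14046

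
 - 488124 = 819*( - 596)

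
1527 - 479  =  1048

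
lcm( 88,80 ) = 880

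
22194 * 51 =1131894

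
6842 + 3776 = 10618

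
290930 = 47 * 6190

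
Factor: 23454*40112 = 940786848 =2^5*3^2*23^1*109^1  *  1303^1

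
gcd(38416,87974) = 2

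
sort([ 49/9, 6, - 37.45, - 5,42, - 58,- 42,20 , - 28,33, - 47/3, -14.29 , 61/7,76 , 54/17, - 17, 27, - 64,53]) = [ - 64, - 58, - 42, - 37.45,- 28, - 17, - 47/3, - 14.29, - 5,54/17,49/9,6,61/7,20,27, 33, 42, 53,76 ]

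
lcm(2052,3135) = 112860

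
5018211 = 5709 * 879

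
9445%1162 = 149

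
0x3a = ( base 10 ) 58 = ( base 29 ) 20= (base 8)72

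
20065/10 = 4013/2 = 2006.50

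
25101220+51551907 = 76653127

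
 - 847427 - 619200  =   - 1466627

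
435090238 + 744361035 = 1179451273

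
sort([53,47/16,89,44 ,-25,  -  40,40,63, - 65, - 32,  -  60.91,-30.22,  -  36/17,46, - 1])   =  [ -65, - 60.91,-40, - 32,-30.22, - 25, - 36/17,-1 , 47/16, 40,44,46, 53, 63,89]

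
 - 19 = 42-61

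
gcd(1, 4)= 1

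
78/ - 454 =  - 39/227 = - 0.17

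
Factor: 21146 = 2^1*97^1*109^1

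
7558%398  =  394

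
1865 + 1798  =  3663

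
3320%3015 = 305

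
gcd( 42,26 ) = 2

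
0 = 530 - 530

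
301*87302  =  26277902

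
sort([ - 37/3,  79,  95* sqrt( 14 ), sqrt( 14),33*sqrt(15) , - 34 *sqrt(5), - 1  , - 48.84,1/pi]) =[ - 34*sqrt( 5), - 48.84,-37/3, - 1,1/pi,  sqrt(14),  79,  33*sqrt( 15), 95*sqrt( 14) ] 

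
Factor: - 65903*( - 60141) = 3963472323  =  3^1*59^1 * 1117^1 *20047^1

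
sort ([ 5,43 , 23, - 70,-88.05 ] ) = [ - 88.05, - 70,5, 23, 43 ] 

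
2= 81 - 79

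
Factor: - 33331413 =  - 3^1 * 37^1 * 47^1 * 6389^1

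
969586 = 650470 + 319116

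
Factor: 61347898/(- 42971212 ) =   -  30673949/21485606 = - 2^( - 1 )*127^( - 1 )*84589^(  -  1)* 30673949^1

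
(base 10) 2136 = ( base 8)4130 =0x858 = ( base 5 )32021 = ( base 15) 976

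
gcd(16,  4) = 4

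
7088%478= 396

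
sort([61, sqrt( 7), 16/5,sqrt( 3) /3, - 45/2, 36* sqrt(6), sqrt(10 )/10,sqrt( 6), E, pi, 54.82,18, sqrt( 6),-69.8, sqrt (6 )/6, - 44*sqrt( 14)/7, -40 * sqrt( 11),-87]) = [  -  40*sqrt(11 ), - 87, - 69.8, - 44*sqrt(14)/7, -45/2, sqrt(10)/10 , sqrt(6)/6, sqrt( 3 )/3,sqrt( 6), sqrt( 6),sqrt( 7 ), E, pi , 16/5,18,54.82, 61, 36*sqrt( 6)]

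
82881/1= 82881 = 82881.00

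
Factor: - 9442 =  - 2^1*4721^1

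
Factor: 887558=2^1*7^1*63397^1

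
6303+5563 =11866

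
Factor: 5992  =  2^3*7^1*107^1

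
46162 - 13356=32806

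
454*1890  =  858060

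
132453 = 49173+83280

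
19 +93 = 112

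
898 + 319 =1217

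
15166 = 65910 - 50744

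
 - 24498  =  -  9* 2722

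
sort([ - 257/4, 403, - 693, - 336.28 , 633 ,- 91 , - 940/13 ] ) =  [ - 693, - 336.28, - 91, - 940/13, - 257/4, 403 , 633]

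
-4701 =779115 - 783816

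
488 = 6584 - 6096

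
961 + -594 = 367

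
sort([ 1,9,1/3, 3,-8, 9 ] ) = [ - 8, 1/3 , 1, 3, 9, 9] 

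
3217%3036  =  181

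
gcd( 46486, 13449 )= 1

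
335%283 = 52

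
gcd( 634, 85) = 1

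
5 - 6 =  - 1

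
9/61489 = 9/61489=0.00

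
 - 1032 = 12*( - 86)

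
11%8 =3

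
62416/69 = 62416/69 = 904.58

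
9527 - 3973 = 5554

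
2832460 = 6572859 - 3740399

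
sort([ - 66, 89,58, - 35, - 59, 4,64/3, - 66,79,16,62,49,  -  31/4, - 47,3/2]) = [ - 66, - 66, - 59,-47,-35, - 31/4,  3/2,4,16,64/3, 49,  58, 62,79,  89 ]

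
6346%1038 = 118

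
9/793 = 9/793 =0.01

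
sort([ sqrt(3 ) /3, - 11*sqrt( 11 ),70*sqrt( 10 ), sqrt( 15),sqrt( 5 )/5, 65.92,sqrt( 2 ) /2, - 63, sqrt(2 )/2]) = [-63, - 11*sqrt ( 11),sqrt(5)/5,sqrt(3) /3  ,  sqrt( 2)/2, sqrt( 2)/2,  sqrt ( 15), 65.92, 70*sqrt( 10) ]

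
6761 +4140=10901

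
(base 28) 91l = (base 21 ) G27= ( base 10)7105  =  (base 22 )eel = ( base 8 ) 15701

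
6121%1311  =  877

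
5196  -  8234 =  - 3038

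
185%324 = 185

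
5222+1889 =7111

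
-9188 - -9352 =164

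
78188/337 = 78188/337=232.01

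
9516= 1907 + 7609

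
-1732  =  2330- 4062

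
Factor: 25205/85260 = 2^ ( - 2)*3^( - 1 ) * 7^( - 2)*29^( - 1 )*71^2 = 5041/17052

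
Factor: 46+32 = 2^1*3^1 * 13^1=78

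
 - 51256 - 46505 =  -97761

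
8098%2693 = 19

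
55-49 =6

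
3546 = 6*591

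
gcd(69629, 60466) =49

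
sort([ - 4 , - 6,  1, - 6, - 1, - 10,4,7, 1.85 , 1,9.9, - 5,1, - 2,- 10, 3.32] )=[ - 10,- 10,-6, - 6,-5,-4, -2, - 1,1, 1,1,1.85,3.32, 4,7,9.9]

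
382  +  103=485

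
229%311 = 229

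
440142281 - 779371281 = - 339229000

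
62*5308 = 329096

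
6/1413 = 2/471= 0.00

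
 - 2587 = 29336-31923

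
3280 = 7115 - 3835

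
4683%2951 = 1732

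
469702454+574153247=1043855701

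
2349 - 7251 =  -4902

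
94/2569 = 94/2569 = 0.04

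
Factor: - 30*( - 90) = 2^2*3^3*5^2 = 2700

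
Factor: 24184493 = 24184493^1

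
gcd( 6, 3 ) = 3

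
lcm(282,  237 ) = 22278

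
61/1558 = 61/1558 = 0.04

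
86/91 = 86/91 = 0.95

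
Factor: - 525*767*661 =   -  266168175= - 3^1*5^2*7^1*13^1*59^1*661^1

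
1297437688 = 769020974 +528416714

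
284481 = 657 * 433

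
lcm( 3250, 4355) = 217750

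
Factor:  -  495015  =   - 3^1*5^1*61^1*541^1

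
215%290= 215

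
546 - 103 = 443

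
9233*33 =304689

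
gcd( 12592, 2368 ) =16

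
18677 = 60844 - 42167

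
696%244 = 208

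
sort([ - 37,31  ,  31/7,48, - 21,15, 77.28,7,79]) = [ - 37, - 21, 31/7,7,15,  31,48,77.28,79]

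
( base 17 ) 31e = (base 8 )1602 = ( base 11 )747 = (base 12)62a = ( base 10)898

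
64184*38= 2438992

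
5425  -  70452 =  - 65027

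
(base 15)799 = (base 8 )3267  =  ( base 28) 25b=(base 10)1719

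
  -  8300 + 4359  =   - 3941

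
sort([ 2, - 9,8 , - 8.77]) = [ - 9, - 8.77, 2, 8 ]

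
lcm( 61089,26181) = 183267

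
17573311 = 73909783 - 56336472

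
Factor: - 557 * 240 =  - 133680 = - 2^4*3^1*5^1*557^1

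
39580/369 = 39580/369 = 107.26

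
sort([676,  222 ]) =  [ 222, 676 ] 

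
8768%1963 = 916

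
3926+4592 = 8518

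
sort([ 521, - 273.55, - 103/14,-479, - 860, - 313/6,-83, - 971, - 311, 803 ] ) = [ - 971, - 860,-479 , - 311, - 273.55, - 83, - 313/6, - 103/14, 521,  803 ]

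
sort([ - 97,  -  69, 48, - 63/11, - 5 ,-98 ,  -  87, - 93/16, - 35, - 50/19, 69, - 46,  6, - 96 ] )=[ - 98, - 97,-96, - 87, - 69,- 46, - 35, - 93/16, - 63/11, - 5, - 50/19,6 , 48,  69]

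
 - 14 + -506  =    -  520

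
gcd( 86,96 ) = 2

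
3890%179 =131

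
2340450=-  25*(-93618 )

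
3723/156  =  23 + 45/52=23.87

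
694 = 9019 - 8325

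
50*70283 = 3514150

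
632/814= 316/407 = 0.78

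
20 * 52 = 1040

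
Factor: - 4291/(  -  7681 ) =7^1* 613^1*7681^( - 1)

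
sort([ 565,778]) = [ 565, 778 ]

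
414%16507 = 414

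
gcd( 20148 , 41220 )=12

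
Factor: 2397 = 3^1*17^1*47^1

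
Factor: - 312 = -2^3 * 3^1*13^1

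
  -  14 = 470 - 484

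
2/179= 2/179=0.01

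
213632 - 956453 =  - 742821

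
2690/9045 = 538/1809 = 0.30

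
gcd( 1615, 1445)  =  85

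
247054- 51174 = 195880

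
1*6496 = 6496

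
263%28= 11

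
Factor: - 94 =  - 2^1*47^1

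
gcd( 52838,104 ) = 2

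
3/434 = 3/434 = 0.01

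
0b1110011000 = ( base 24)1e8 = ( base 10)920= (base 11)767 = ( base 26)19a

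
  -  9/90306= - 1/10034 = - 0.00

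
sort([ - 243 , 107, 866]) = [-243, 107,866]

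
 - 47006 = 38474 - 85480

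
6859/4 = 1714 + 3/4 = 1714.75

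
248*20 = 4960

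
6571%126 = 19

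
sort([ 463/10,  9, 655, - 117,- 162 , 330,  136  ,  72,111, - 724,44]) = [-724,-162, - 117,9, 44,  463/10,72, 111,136,330, 655] 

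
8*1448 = 11584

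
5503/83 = 5503/83  =  66.30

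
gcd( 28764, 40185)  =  423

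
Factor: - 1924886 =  - 2^1*419^1*2297^1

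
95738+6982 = 102720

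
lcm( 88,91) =8008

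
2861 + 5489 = 8350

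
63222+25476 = 88698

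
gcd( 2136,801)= 267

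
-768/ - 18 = 128/3 = 42.67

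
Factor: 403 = 13^1*31^1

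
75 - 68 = 7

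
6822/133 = 51 + 39/133 = 51.29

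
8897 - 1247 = 7650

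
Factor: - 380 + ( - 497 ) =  - 877^1 = - 877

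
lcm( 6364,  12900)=477300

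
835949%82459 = 11359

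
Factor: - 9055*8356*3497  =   - 264595539260 = - 2^2*5^1 * 13^1*269^1*1811^1*2089^1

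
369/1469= 369/1469 = 0.25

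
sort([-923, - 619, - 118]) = [ - 923, - 619,  -  118]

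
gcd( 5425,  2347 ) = 1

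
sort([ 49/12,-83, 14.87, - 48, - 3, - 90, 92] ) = [ - 90, - 83,-48,-3,49/12,14.87 , 92]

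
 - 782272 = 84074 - 866346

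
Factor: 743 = 743^1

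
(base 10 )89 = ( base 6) 225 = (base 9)108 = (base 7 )155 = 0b1011001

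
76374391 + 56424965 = 132799356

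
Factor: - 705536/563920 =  - 2^6 * 5^( - 1) * 7^ ( - 1)*13^1 * 19^ (- 1) = -832/665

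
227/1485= 227/1485 = 0.15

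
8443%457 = 217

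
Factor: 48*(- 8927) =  - 428496 =- 2^4*3^1*79^1*113^1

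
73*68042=4967066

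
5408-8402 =- 2994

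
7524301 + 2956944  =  10481245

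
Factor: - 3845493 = - 3^2 * 47^1 * 9091^1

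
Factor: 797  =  797^1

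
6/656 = 3/328 = 0.01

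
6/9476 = 3/4738 = 0.00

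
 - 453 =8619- 9072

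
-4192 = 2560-6752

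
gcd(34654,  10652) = 2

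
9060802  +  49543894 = 58604696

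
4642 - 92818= - 88176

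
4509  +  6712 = 11221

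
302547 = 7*43221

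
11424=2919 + 8505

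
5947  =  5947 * 1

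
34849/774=34849/774 = 45.02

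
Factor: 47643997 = 107^1*445271^1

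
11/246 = 11/246 =0.04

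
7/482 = 7/482 = 0.01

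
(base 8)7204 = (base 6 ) 25112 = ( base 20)95G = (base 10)3716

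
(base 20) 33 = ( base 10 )63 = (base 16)3f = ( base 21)30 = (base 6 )143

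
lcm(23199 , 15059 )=858363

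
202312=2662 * 76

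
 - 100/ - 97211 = 100/97211 = 0.00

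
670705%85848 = 69769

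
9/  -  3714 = -3/1238 = -0.00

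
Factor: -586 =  -2^1*293^1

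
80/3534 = 40/1767 = 0.02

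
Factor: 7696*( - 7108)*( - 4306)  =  2^7 *13^1 * 37^1*1777^1 * 2153^1 = 235551841408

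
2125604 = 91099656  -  88974052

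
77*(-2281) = -175637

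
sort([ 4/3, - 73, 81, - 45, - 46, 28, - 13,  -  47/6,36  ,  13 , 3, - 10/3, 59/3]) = [ - 73, - 46 ,  -  45 ,-13,-47/6, - 10/3,4/3, 3,13, 59/3,  28, 36, 81]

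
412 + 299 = 711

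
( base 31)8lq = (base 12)4a11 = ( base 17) 1bg1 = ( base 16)20AD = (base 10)8365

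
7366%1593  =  994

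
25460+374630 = 400090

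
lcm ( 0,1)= 0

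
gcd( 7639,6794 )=1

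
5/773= 5/773 = 0.01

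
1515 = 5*303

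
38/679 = 38/679 = 0.06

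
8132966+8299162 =16432128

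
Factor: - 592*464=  - 274688 = - 2^8*29^1*37^1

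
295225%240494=54731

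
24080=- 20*( - 1204 )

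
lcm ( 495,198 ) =990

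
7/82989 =7/82989 = 0.00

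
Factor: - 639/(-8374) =2^(-1)*3^2*53^( - 1 )*71^1 *79^( - 1 )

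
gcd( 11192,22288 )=8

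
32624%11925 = 8774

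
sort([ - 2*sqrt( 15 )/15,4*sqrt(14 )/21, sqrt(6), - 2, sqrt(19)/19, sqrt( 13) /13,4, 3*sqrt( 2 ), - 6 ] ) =[ - 6, - 2, - 2*sqrt(15)/15,sqrt(  19 ) /19 , sqrt( 13 )/13, 4*sqrt (14)/21, sqrt( 6 ), 4,3*sqrt( 2 )]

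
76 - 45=31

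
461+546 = 1007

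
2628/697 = 2628/697 = 3.77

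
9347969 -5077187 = 4270782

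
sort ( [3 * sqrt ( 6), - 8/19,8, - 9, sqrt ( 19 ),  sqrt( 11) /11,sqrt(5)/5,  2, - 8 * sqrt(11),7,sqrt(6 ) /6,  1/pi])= [ - 8*sqrt(11), - 9, - 8/19, sqrt(11)/11,  1/pi, sqrt(6 )/6  ,  sqrt(5 ) /5 , 2, sqrt (19),  7, 3*sqrt(6 ), 8]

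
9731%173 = 43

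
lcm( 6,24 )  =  24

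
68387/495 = 6217/45= 138.16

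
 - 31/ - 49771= 31/49771=0.00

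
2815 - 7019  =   - 4204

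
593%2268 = 593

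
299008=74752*4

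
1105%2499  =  1105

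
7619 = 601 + 7018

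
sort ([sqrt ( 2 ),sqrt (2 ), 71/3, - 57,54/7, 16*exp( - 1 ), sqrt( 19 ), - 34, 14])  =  [  -  57,-34, sqrt( 2) , sqrt(2) , sqrt( 19 ), 16*exp( - 1), 54/7,14,71/3 ]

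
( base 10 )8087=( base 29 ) 9HP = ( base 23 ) F6E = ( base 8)17627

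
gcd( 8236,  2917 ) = 1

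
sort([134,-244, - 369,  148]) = [- 369, - 244, 134, 148]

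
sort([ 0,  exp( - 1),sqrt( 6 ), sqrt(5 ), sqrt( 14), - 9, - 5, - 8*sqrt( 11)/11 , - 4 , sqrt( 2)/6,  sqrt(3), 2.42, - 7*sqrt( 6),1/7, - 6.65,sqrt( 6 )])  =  [ - 7 * sqrt( 6 ), - 9 , - 6.65, - 5,  -  4, - 8*sqrt( 11 )/11,0,1/7,sqrt( 2) /6,exp( - 1),sqrt( 3 ),sqrt( 5), 2.42,sqrt (6),sqrt( 6),sqrt( 14 )]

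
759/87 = 253/29  =  8.72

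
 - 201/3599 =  - 1+3398/3599 = -0.06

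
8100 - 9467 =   -  1367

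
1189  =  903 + 286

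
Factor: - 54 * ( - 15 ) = 810 = 2^1*3^4*5^1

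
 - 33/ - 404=33/404=   0.08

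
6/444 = 1/74 = 0.01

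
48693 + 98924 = 147617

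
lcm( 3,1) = 3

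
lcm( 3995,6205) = 291635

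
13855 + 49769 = 63624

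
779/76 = 10 +1/4 = 10.25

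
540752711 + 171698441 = 712451152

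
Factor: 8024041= 53^1*151397^1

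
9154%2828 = 670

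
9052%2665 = 1057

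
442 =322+120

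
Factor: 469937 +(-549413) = -2^2 * 3^1*37^1*179^1=- 79476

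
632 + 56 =688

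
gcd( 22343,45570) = 1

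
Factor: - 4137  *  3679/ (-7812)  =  2^( -2 )*3^ ( - 1 )*13^1*31^ (-1 )*197^1 * 283^1 = 724763/372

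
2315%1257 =1058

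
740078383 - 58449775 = 681628608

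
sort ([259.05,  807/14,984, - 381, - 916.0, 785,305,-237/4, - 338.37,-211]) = [ - 916.0,-381, - 338.37,-211, - 237/4,807/14,  259.05,305,785,984]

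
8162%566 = 238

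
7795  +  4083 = 11878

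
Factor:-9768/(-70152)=11^1 * 79^( - 1) = 11/79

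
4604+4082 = 8686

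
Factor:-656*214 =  - 2^5*41^1*107^1= -140384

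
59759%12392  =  10191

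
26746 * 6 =160476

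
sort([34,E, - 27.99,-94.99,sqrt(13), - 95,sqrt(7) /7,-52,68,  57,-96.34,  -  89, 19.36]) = [ - 96.34, - 95 ,-94.99, - 89,-52,-27.99,  sqrt(7)/7,E,sqrt (13),19.36, 34, 57,68]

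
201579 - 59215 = 142364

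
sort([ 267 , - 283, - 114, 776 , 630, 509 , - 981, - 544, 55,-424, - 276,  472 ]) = [ - 981, - 544, - 424, - 283, - 276, - 114 , 55, 267, 472,  509,630,776 ] 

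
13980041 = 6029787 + 7950254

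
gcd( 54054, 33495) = 231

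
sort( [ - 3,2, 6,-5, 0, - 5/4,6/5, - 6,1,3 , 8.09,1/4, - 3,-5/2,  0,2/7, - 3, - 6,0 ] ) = [ - 6, - 6,- 5,-3, - 3, - 3, - 5/2,- 5/4,0,0, 0, 1/4, 2/7,1,  6/5 , 2,3,  6,8.09]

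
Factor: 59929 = 59929^1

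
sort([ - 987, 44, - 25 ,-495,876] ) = [ - 987, - 495, - 25 , 44, 876 ] 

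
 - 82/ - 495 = 82/495 =0.17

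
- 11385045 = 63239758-74624803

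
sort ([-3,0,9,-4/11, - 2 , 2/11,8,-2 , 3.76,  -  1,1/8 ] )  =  [ - 3 ,-2,-2 , - 1, - 4/11, 0  ,  1/8,2/11,3.76, 8,9]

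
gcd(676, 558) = 2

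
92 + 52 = 144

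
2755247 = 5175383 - 2420136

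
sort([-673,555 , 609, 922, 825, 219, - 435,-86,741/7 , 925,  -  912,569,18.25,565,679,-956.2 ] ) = [ - 956.2, - 912, -673, - 435, - 86,18.25  ,  741/7,219,555 , 565 , 569,  609,679,825, 922, 925 ]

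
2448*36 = 88128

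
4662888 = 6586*708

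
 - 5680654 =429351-6110005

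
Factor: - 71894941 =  - 23^1*3125867^1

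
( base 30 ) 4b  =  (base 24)5b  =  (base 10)131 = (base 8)203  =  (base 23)5g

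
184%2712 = 184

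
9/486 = 1/54 = 0.02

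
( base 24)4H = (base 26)49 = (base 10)113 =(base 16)71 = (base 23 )4l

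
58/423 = 58/423 = 0.14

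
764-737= 27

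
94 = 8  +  86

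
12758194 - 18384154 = - 5625960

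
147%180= 147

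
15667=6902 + 8765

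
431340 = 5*86268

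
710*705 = 500550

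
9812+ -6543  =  3269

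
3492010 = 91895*38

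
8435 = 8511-76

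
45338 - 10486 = 34852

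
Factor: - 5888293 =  - 389^1*15137^1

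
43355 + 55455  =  98810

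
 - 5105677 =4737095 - 9842772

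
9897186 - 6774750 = 3122436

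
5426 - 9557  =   - 4131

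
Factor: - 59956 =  - 2^2 * 13^1*1153^1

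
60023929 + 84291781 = 144315710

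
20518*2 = 41036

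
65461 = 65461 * 1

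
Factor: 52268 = 2^2*73^1 *179^1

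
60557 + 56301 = 116858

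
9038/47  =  192 +14/47 = 192.30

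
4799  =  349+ 4450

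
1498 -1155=343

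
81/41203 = 81/41203 = 0.00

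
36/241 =36/241 = 0.15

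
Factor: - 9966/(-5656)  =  4983/2828 = 2^( - 2)*3^1*7^(  -  1)*11^1*101^( - 1)*151^1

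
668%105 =38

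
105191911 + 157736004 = 262927915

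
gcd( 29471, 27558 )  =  1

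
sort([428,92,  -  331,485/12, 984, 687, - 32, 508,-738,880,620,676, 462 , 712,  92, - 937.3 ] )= [ - 937.3, - 738,-331,- 32,485/12, 92,92,  428,462,508, 620, 676,687, 712 , 880,984 ]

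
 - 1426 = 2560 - 3986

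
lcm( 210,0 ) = 0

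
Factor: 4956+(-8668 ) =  - 3712 = - 2^7*29^1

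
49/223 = 49/223=0.22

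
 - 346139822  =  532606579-878746401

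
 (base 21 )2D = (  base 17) 34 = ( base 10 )55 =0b110111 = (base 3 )2001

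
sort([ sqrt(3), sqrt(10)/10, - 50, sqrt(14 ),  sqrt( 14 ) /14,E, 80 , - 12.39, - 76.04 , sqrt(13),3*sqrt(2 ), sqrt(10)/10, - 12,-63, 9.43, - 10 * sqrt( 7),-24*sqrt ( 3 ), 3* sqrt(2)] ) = [ - 76.04, - 63, - 50, - 24 * sqrt(3 ), - 10 * sqrt( 7), - 12.39,-12 , sqrt(14)/14,sqrt(10 ) /10,  sqrt(10 ) /10, sqrt ( 3 ) , E,  sqrt(13),sqrt ( 14 ),3*sqrt(2),3  *  sqrt(2 ), 9.43,80] 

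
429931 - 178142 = 251789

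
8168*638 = 5211184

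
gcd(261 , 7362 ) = 9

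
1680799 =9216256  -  7535457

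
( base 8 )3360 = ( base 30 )1t6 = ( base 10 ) 1776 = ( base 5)24101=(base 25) 2L1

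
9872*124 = 1224128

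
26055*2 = 52110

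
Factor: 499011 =3^1*41^1 * 4057^1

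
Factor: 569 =569^1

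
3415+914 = 4329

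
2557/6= 2557/6  =  426.17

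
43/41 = 1  +  2/41 = 1.05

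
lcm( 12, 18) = 36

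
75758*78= 5909124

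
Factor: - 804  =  -2^2*3^1*67^1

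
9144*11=100584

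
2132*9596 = 20458672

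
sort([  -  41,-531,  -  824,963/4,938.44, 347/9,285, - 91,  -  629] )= [ - 824,-629, - 531 , - 91, -41,347/9 , 963/4,285,938.44 ] 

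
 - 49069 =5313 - 54382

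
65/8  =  65/8 = 8.12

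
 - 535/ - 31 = 17 + 8/31  =  17.26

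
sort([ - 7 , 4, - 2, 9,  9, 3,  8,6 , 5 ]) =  [ - 7,- 2, 3 , 4,  5, 6, 8,  9,9]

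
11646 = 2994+8652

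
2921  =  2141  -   -780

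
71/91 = 71/91 = 0.78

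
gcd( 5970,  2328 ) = 6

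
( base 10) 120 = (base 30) 40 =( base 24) 50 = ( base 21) 5f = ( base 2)1111000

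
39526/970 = 40 +363/485 = 40.75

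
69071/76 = 69071/76 = 908.83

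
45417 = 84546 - 39129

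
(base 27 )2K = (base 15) 4e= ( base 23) 35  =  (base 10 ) 74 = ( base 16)4a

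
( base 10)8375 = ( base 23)fj3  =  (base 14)30A3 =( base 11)6324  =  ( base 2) 10000010110111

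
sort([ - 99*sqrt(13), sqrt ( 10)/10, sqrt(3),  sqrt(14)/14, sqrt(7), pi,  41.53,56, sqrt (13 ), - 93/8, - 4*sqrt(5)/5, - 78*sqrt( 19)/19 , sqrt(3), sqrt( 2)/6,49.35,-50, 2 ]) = [ - 99*sqrt( 13 ),  -  50, - 78*sqrt (19 )/19, - 93/8, - 4*sqrt(5 ) /5,sqrt(2 )/6, sqrt (14)/14,sqrt( 10)/10,sqrt( 3), sqrt(3),2,  sqrt(7 ),  pi,sqrt( 13),41.53,49.35,56 ]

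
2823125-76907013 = - 74083888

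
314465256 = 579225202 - 264759946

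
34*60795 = 2067030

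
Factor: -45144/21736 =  - 3^3*13^( - 1 ) = - 27/13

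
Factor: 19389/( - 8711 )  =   - 3^1*23^1*31^( - 1 ) = - 69/31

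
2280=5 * 456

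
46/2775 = 46/2775 = 0.02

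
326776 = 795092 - 468316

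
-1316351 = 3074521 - 4390872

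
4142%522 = 488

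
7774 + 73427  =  81201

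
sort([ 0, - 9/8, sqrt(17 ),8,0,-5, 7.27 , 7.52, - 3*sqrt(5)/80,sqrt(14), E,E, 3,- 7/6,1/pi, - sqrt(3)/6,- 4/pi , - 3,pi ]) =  [ - 5, - 3, - 4/pi, - 7/6, - 9/8,-sqrt( 3)/6,  -  3 * sqrt (5)/80,0,0, 1/pi,E, E, 3,pi,sqrt(14 ),sqrt(  17), 7.27, 7.52,8] 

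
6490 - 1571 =4919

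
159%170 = 159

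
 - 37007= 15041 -52048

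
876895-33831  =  843064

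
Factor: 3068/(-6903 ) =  - 2^2 * 3^(-2) = - 4/9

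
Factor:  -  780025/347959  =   - 5^2*41^1*761^1*347959^(- 1 ) 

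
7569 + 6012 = 13581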